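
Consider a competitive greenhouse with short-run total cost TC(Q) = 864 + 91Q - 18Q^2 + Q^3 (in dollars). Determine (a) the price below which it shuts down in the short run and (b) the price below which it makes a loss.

Shutdown price = min AVC. AVC = 91 - 18Q + Q^2, with vertex at Q = 9 and minimum $10.
ATC = 864/Q + 91 - 18Q + Q^2. Setting dATC/dQ = −864/Q^2 − 18 + 2Q = 0 gives Q = 12 (since 2·12^3 − 18·12^2 = 864).
min ATC = 864/12 + 91 − 18·12 + 12^2 = $91. That is the break-even price.
Between these two prices the firm operates at a loss; above $91 it earns a profit.

Shutdown price = $10; break-even price = $91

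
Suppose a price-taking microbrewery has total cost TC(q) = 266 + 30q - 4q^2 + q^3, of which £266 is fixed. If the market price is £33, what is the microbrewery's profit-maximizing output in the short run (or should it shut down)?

Produce at q = 3

From TC, MC = TC'(q) = 30 - 8q + 3q^2 and AVC = VC/q = 30 - 4q + q^2.
The AVC parabola has its vertex at q = 4/2 = 2, where AVC = 30 - 4·2 + 2^2 = £26.
Since P = £33 ≥ min AVC = £26, price covers variable cost and the firm should produce.
P = MC gives -3 - 8q + 3q^2 = 0, with roots -1/3 and 3. Take the larger (rising MC): q* = 3.
Check: AVC at q = 3 is £27 ≤ P, so revenue covers variable cost.
Profit = P·q − TC = 33·3 − 347 = -£248, a loss, but smaller than the £266 fixed cost the firm would lose by shutting down.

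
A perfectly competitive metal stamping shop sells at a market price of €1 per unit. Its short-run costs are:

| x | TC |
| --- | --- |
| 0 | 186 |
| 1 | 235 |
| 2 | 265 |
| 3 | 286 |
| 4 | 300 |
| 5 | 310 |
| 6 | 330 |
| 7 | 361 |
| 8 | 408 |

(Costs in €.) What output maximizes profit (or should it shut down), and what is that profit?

Profit at each row (π = 1x − TC): x=0: -186; x=1: -234; x=2: -263; x=3: -283; x=4: -296; x=5: -305; x=6: -324; x=7: -354; x=8: -400.
Profit is highest at x = 0. Equivalently, the lowest AVC in the table is 144/6 ≈ €24 at x = 6, and P = €1 falls below it — price never covers variable cost, so the firm shuts down and loses only its fixed cost.

x = 0 (shut down); profit = -€186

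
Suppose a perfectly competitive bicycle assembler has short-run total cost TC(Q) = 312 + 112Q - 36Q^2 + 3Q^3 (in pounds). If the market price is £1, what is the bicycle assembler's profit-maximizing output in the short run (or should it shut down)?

Variable cost is VC = 112Q - 36Q^2 + 3Q^3, so AVC = VC/Q = 112 - 36Q + 3Q^2 and MC = dTC/dQ = 112 - 72Q + 9Q^2.
AVC hits its minimum where MC = AVC, at Q = 6, giving min AVC = 112 - 36·6 + 3·6^2 = £4.
Since P = £1 < min AVC = £4, price fails to cover variable cost at any output.
Best response: produce nothing and absorb the £312 fixed cost.

Shut down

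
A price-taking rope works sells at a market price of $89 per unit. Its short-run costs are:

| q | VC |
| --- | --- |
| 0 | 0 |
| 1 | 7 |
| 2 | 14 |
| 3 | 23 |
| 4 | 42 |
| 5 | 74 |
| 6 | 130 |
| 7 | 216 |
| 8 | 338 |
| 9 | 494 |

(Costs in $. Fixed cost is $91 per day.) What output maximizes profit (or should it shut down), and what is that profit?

Compute π = P·q − TC at each output: q=0: -91; q=1: -9; q=2: 73; q=3: 153; q=4: 223; q=5: 280; q=6: 313; q=7: 316; q=8: 283; q=9: 216.
Profit is maximized at q = 7. AVC there is 216/7 = $30.86 ≤ P, so producing beats shutting down (which would give -$91).

q = 7; profit = $316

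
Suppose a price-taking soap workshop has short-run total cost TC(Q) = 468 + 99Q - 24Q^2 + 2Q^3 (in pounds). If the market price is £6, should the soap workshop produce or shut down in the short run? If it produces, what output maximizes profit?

Shut down

Variable cost is VC = 99Q - 24Q^2 + 2Q^3, so AVC = VC/Q = 99 - 24Q + 2Q^2 and MC = dTC/dQ = 99 - 48Q + 6Q^2.
AVC hits its minimum where MC = AVC, at Q = 6, giving min AVC = 99 - 24·6 + 2·6^2 = £27.
Since P = £6 < min AVC = £27, price fails to cover variable cost at any output.
The firm minimizes its loss by shutting down and losing only its fixed cost of £468.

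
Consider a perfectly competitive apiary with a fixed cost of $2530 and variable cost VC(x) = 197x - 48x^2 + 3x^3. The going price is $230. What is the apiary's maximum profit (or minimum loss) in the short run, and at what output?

AVC = 197 - 48x + 3x^2 has its minimum $5 at x = 8; price $230 clears that bar, so the firm operates.
MC = 197 - 96x + 9x^2. Setting P = MC and taking the root on the rising branch gives x* = 11.
TR = 230·11 = 2530. TC = 2530 + 352 = 2882. Profit = 2530 − 2882 = -$352.
That loss of $352 beats the $2530 the firm would lose by shutting down; producing recovers $2178 of fixed cost.

Profit = -$352 at x = 11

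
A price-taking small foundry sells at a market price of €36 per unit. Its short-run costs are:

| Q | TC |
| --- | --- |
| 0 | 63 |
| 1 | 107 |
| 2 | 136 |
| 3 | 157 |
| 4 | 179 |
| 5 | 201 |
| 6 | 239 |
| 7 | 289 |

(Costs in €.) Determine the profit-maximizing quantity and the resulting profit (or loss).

Q = 5; profit = -€21

Compute π = P·Q − TC at each output: Q=0: -63; Q=1: -71; Q=2: -64; Q=3: -49; Q=4: -35; Q=5: -21; Q=6: -23; Q=7: -37.
Profit is maximized at Q = 5. AVC there is 138/5 = €27.60 ≤ P, so producing beats shutting down (which would give -€63).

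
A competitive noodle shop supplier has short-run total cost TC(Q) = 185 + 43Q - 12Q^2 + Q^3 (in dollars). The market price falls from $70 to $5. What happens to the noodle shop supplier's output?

Output falls from 9 to 0 (the firm shuts down)

AVC = 43 - 12Q + Q^2, minimized at Q = 6 where min AVC = $7. MC = 43 - 24Q + 3Q^2.
At P = $70 ≥ min AVC, set P = MC on the rising branch: Q = 9.
At P = $5 < min AVC = $7, price no longer covers variable cost at any output, so the firm shuts down: Q = 0.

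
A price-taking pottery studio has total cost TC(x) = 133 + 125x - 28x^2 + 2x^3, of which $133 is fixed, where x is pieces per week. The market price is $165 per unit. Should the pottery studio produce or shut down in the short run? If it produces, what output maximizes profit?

Strip out fixed cost: VC = 125x - 28x^2 + 2x^3. Then AVC = 125 - 28x + 2x^2 and MC = 125 - 56x + 6x^2.
The AVC parabola has its vertex at x = 28/4 = 7, where AVC = 125 - 28·7 + 2·7^2 = $27.
Since P = $165 ≥ min AVC = $27, price covers variable cost and the firm should produce.
Solving P = MC: -40 - 56x + 6x^2 = 0 ⇒ x = -2/3 or 10. On the upward-sloping branch, x* = 10.
Check: AVC at x = 10 is $45 ≤ P, so revenue covers variable cost.
Profit = P·x − TC = 165·10 − 583 = $1067.

Produce at x = 10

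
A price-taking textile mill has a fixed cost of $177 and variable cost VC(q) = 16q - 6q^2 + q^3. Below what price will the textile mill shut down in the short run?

Short-run supply begins at min AVC. From VC = 16q - 6q^2 + q^3, AVC = 16 - 6q + q^2.
dAVC/dq = -6 + 2q = 0 gives q = 3. min AVC = 16 - 6·3 + 3^2 = 7.
So the shutdown price is $7.

$7 per unit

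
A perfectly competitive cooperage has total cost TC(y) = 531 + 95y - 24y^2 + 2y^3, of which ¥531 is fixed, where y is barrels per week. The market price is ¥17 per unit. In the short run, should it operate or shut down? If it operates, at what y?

Variable cost is VC = 95y - 24y^2 + 2y^3, so AVC = VC/y = 95 - 24y + 2y^2 and MC = dTC/dy = 95 - 48y + 6y^2.
AVC hits its minimum where MC = AVC, at y = 6, giving min AVC = 95 - 24·6 + 2·6^2 = ¥23.
P = ¥17 lies below min AVC = ¥23; no output level covers variable cost.
Shutting down limits the loss to fixed cost, ¥531.

Shut down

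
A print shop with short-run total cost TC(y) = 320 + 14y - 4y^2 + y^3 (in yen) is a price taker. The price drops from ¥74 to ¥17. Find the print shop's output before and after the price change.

MC = 14 - 8y + 3y^2; the shutdown threshold is min AVC = ¥10 (at y = 2).
With P = ¥74 above the shutdown price, P = MC gives y = 6.
At P = ¥17 ≥ min AVC, set P = MC: y = 3. The firm stays open but cuts output.

Output falls from 6 to 3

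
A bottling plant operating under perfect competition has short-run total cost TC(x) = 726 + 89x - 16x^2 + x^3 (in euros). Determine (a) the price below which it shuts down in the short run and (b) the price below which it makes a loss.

AVC = 89 - 16x + x^2; minimized at x = 8, giving min AVC = €25. That is the shutdown price.
ATC = 726/x + 89 - 16x + x^2. Setting dATC/dx = −726/x^2 − 16 + 2x = 0 gives x = 11 (since 2·11^3 − 16·11^2 = 726).
min ATC = 726/11 + 89 − 16·11 + 11^2 = €100. That is the break-even price.
For €25 ≤ P < €100 the firm produces at a loss; below €25 it shuts down.

Shutdown price = €25; break-even price = €100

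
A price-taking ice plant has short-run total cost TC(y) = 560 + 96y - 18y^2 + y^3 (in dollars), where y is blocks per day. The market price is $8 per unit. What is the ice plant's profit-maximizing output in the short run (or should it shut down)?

Variable cost is VC = 96y - 18y^2 + y^3, so AVC = VC/y = 96 - 18y + y^2 and MC = dTC/dy = 96 - 36y + 3y^2.
AVC hits its minimum where MC = AVC, at y = 9, giving min AVC = 96 - 18·9 + 9^2 = $15.
Since P = $8 < min AVC = $15, price fails to cover variable cost at any output.
The firm minimizes its loss by shutting down and losing only its fixed cost of $560.

Shut down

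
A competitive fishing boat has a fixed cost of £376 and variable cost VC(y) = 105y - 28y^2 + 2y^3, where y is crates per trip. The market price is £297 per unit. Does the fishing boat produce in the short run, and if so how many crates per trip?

Produce at y = 12

From TC, MC = TC'(y) = 105 - 56y + 6y^2 and AVC = VC/y = 105 - 28y + 2y^2.
The AVC parabola has its vertex at y = 28/4 = 7, where AVC = 105 - 28·7 + 2·7^2 = £7.
P = £297 exceeds min AVC = £7, so the firm stays open.
Solving P = MC: -192 - 56y + 6y^2 = 0 ⇒ y = -8/3 or 12. On the upward-sloping branch, y* = 12.
Check: AVC at y = 12 is £57 ≤ P, so revenue covers variable cost.
Profit = P·y − TC = 297·12 − 1060 = £2504.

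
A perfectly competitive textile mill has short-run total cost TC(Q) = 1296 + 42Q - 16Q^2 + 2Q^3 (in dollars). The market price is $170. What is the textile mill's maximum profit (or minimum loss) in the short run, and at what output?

Profit = -$272 at Q = 8

AVC = 42 - 16Q + 2Q^2 has its minimum $10 at Q = 4; price $170 clears that bar, so the firm operates.
MC = 42 - 32Q + 6Q^2. Setting P = MC and taking the root on the rising branch gives Q* = 8.
TR = 170·8 = 1360. TC = 1296 + 336 = 1632. Profit = 1360 − 1632 = -$272.
By producing, the firm covers all variable cost plus $1024 of fixed cost; shutting down would lose the full $1296.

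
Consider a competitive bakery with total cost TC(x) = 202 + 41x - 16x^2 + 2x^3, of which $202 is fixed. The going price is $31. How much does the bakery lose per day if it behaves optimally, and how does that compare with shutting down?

AVC = 41 - 16x + 2x^2 has its minimum $9 at x = 4; price $31 clears that bar, so the firm operates.
With MC = 41 - 32x + 6x^2, P = MC on the upward-sloping part at x* = 5.
TR = 31·5 = 155. TC = 202 + 55 = 257. Profit = 155 − 257 = -$102.
Shutting down would mean losing the fixed cost of $202, so operating at a loss of $102 is better by $100.

Profit = -$102 at x = 5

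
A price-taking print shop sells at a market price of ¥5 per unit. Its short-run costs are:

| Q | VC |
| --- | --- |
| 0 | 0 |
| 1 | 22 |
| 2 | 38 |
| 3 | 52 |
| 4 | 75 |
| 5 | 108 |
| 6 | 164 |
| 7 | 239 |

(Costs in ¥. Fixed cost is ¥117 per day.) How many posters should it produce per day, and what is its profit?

Compute π = P·Q − TC at each output: Q=0: -117; Q=1: -134; Q=2: -145; Q=3: -154; Q=4: -172; Q=5: -200; Q=6: -251; Q=7: -321.
Profit is highest at Q = 0. Equivalently, the lowest AVC in the table is 52/3 ≈ ¥17.33 at Q = 3, and P = ¥5 falls below it — price never covers variable cost, so the firm shuts down and loses only its fixed cost.

Q = 0 (shut down); profit = -¥117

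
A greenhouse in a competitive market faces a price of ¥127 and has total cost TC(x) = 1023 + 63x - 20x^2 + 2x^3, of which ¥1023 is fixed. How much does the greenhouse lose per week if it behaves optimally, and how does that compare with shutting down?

AVC = 63 - 20x + 2x^2 has its minimum ¥13 at x = 5; price ¥127 clears that bar, so the firm operates.
MC = 63 - 40x + 6x^2. Setting P = MC and taking the root on the rising branch gives x* = 8.
TR = 127·8 = 1016. TC = 1023 + 248 = 1271. Profit = 1016 − 1271 = -¥255.
That loss of ¥255 beats the ¥1023 the firm would lose by shutting down; producing recovers ¥768 of fixed cost.

Profit = -¥255 at x = 8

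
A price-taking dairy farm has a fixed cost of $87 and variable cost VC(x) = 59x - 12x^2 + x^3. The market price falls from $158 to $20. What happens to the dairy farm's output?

Output falls from 11 to 0 (the firm shuts down)

MC = 59 - 24x + 3x^2; the shutdown threshold is min AVC = $23 (at x = 6).
With P = $158 above the shutdown price, P = MC gives x = 11.
At P = $20 < min AVC = $23, price no longer covers variable cost at any output, so the firm shuts down: x = 0.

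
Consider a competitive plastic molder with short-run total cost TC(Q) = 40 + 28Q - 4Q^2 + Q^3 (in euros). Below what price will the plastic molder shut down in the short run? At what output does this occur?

€24 per unit, at Q = 2

The firm shuts down when price falls below the minimum of average variable cost. AVC = VC/Q = 28 - 4Q + Q^2.
At the minimum of AVC, MC = AVC. MC = 28 - 8Q + 3Q^2; setting MC = AVC gives 2Q^2 - 4Q = 0, so Q = 2. min AVC = 24.
The firm shuts down for any P below €24.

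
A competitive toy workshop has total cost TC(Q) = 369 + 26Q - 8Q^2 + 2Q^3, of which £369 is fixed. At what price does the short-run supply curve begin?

£18 per unit

Short-run supply begins at min AVC. From VC = 26Q - 8Q^2 + 2Q^3, AVC = 26 - 8Q + 2Q^2.
dAVC/dQ = -8 + 4Q = 0 gives Q = 2. min AVC = 26 - 8·2 + 2·2^2 = 18.
The firm shuts down for any P below £18.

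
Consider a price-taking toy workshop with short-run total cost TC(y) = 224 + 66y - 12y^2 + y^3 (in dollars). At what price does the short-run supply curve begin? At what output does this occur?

The shutdown price is the minimum of AVC. VC = 66y - 12y^2 + y^3, so AVC = 66 - 12y + y^2.
dAVC/dy = -12 + 2y = 0 gives y = 6. min AVC = 66 - 12·6 + 6^2 = 30.
So the shutdown price is $30.

$30 per unit, at y = 6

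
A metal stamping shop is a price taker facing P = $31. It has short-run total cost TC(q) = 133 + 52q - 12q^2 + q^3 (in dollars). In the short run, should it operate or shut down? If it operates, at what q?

Strip out fixed cost: VC = 52q - 12q^2 + q^3. Then AVC = 52 - 12q + q^2 and MC = 52 - 24q + 3q^2.
AVC hits its minimum where MC = AVC, at q = 6, giving min AVC = 52 - 12·6 + 6^2 = $16.
P = $31 exceeds min AVC = $16, so the firm stays open.
P = MC gives 21 - 24q + 3q^2 = 0, with roots 1 and 7. Take the larger (rising MC): q* = 7.
Check: AVC at q = 7 is $17 ≤ P, so revenue covers variable cost.
Profit = P·q − TC = 31·7 − 252 = -$35, a loss, but smaller than the $133 fixed cost the firm would lose by shutting down.

Produce at q = 7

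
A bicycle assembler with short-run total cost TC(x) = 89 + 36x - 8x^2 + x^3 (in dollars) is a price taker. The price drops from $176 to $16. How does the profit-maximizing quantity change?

AVC = 36 - 8x + x^2, minimized at x = 4 where min AVC = $20. MC = 36 - 16x + 3x^2.
At P = $176 ≥ min AVC, set P = MC on the rising branch: x = 10.
At P = $16 < min AVC = $20, price no longer covers variable cost at any output, so the firm shuts down: x = 0.

Output falls from 10 to 0 (the firm shuts down)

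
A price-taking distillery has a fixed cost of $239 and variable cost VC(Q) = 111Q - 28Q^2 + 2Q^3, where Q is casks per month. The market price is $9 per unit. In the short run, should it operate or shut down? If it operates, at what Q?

From TC, MC = TC'(Q) = 111 - 56Q + 6Q^2 and AVC = VC/Q = 111 - 28Q + 2Q^2.
AVC hits its minimum where MC = AVC, at Q = 7, giving min AVC = 111 - 28·7 + 2·7^2 = $13.
With P < min AVC ($9 < $13), every unit sold adds to the loss.
The firm minimizes its loss by shutting down and losing only its fixed cost of $239.

Shut down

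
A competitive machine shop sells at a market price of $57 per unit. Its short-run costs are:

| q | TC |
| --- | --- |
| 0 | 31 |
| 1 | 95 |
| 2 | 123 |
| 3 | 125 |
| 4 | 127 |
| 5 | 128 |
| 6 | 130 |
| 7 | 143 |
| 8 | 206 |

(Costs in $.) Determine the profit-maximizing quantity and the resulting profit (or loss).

q = 7; profit = $256

Compute π = P·q − TC at each output: q=0: -31; q=1: -38; q=2: -9; q=3: 46; q=4: 101; q=5: 157; q=6: 212; q=7: 256; q=8: 250.
Profit is maximized at q = 7. AVC there is 112/7 = $16 ≤ P, so producing beats shutting down (which would give -$31).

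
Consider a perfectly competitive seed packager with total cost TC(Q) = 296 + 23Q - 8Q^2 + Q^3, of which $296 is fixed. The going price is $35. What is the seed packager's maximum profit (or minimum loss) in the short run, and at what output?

Profit = -$152 at Q = 6

AVC = 23 - 8Q + Q^2 has its minimum $7 at Q = 4; price $35 clears that bar, so the firm operates.
MC = 23 - 16Q + 3Q^2. Setting P = MC and taking the root on the rising branch gives Q* = 6.
TR = 35·6 = 210. TC = 296 + 66 = 362. Profit = 210 − 362 = -$152.
Shutting down would mean losing the fixed cost of $296, so operating at a loss of $152 is better by $144.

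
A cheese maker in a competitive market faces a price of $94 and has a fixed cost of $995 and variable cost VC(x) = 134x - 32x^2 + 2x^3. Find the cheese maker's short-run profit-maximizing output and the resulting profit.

AVC = 134 - 32x + 2x^2; min AVC = $6 at x = 8. Since P = $94 ≥ min AVC, the firm produces.
MC = 134 - 64x + 6x^2. Setting P = MC and taking the root on the rising branch gives x* = 10.
TR = 94·10 = 940. TC = 995 + 140 = 1135. Profit = 940 − 1135 = -$195.
By producing, the firm covers all variable cost plus $800 of fixed cost; shutting down would lose the full $995.

Profit = -$195 at x = 10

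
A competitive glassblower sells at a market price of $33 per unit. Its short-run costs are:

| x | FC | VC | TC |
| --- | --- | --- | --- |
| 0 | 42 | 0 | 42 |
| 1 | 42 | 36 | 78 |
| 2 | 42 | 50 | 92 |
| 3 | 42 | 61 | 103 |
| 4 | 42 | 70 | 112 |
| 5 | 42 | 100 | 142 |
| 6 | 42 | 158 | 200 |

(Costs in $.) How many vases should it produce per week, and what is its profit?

x = 5; profit = $23

Compute π = P·x − TC at each output: x=0: -42; x=1: -45; x=2: -26; x=3: -4; x=4: 20; x=5: 23; x=6: -2.
Profit is maximized at x = 5. AVC there is 100/5 = $20 ≤ P, so producing beats shutting down (which would give -$42).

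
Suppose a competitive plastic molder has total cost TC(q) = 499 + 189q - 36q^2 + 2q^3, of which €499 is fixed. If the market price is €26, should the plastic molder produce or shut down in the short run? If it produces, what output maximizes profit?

Shut down

Variable cost is VC = 189q - 36q^2 + 2q^3, so AVC = VC/q = 189 - 36q + 2q^2 and MC = dTC/dq = 189 - 72q + 6q^2.
AVC is minimized where dAVC/dq = -36 + 4q = 0, at q = 9; min AVC = 189 - 36·9 + 2·9^2 = €27.
P = €26 lies below min AVC = €27; no output level covers variable cost.
The firm minimizes its loss by shutting down and losing only its fixed cost of €499.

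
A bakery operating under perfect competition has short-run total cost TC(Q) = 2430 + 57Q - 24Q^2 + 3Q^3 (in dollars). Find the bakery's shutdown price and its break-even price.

Shutdown price = $9; break-even price = $354

AVC = 57 - 24Q + 3Q^2; minimized at Q = 4, giving min AVC = $9. That is the shutdown price.
ATC = 2430/Q + 57 - 24Q + 3Q^2. Setting dATC/dQ = −2430/Q^2 − 24 + 6Q = 0 gives Q = 9 (since 6·9^3 − 24·9^2 = 2430).
min ATC = 2430/9 + 57 − 24·9 + 3·9^2 = $354. That is the break-even price.
For $9 ≤ P < $354 the firm produces at a loss; below $9 it shuts down.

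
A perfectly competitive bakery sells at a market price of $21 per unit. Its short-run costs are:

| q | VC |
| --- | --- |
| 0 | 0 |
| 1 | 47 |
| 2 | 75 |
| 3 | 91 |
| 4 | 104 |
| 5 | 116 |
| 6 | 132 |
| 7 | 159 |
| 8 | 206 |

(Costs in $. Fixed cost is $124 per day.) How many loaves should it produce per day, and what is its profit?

q = 0 (shut down); profit = -$124

Compute π = P·q − TC at each output: q=0: -124; q=1: -150; q=2: -157; q=3: -152; q=4: -144; q=5: -135; q=6: -130; q=7: -136; q=8: -162.
Profit is highest at q = 0. Equivalently, the lowest AVC in the table is 132/6 ≈ $22 at q = 6, and P = $21 falls below it — price never covers variable cost, so the firm shuts down and loses only its fixed cost.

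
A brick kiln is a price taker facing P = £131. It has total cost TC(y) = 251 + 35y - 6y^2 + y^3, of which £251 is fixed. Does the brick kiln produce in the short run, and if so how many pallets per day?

Produce at y = 8

Variable cost is VC = 35y - 6y^2 + y^3, so AVC = VC/y = 35 - 6y + y^2 and MC = dTC/dy = 35 - 12y + 3y^2.
The AVC parabola has its vertex at y = 6/2 = 3, where AVC = 35 - 6·3 + 3^2 = £26.
Because £131 ≥ £26, revenue can cover variable cost; the firm operates.
Set P = MC: 131 = 35 - 12y + 3y^2 → -96 - 12y + 3y^2 = 0. The roots are y = -4 and y = 8; the profit-maximizing output is on the rising part of MC, so y* = 8.
Check: AVC at y = 8 is £51 ≤ P, so revenue covers variable cost.
Profit = P·y − TC = 131·8 − 659 = £389.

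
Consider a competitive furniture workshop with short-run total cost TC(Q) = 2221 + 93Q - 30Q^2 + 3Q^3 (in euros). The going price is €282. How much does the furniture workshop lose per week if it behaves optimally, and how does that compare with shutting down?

AVC = 93 - 30Q + 3Q^2; min AVC = €18 at Q = 5. Since P = €282 ≥ min AVC, the firm produces.
With MC = 93 - 60Q + 9Q^2, P = MC on the upward-sloping part at Q* = 9.
TR = 282·9 = 2538. TC = 2221 + 594 = 2815. Profit = 2538 − 2815 = -€277.
Shutting down would mean losing the fixed cost of €2221, so operating at a loss of €277 is better by €1944.

Profit = -€277 at Q = 9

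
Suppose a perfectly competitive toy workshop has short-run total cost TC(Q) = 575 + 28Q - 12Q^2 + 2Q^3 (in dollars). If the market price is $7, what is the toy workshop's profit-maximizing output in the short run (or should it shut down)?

Variable cost is VC = 28Q - 12Q^2 + 2Q^3, so AVC = VC/Q = 28 - 12Q + 2Q^2 and MC = dTC/dQ = 28 - 24Q + 6Q^2.
AVC hits its minimum where MC = AVC, at Q = 3, giving min AVC = 28 - 12·3 + 2·3^2 = $10.
P = $7 lies below min AVC = $10; no output level covers variable cost.
Best response: produce nothing and absorb the $575 fixed cost.

Shut down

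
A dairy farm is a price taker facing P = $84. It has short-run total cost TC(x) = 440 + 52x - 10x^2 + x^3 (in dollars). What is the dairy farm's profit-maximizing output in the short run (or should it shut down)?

Strip out fixed cost: VC = 52x - 10x^2 + x^3. Then AVC = 52 - 10x + x^2 and MC = 52 - 20x + 3x^2.
AVC is minimized where dAVC/dx = -10 + 2x = 0, at x = 5; min AVC = 52 - 10·5 + 5^2 = $27.
Since P = $84 ≥ min AVC = $27, price covers variable cost and the firm should produce.
Set P = MC: 84 = 52 - 20x + 3x^2 → -32 - 20x + 3x^2 = 0. The roots are x = -4/3 and x = 8; the profit-maximizing output is on the rising part of MC, so x* = 8.
Check: AVC at x = 8 is $36 ≤ P, so revenue covers variable cost.
Profit = P·x − TC = 84·8 − 728 = -$56, a loss, but smaller than the $440 fixed cost the firm would lose by shutting down.

Produce at x = 8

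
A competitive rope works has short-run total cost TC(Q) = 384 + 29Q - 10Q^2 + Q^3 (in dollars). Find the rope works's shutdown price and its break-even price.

Shutdown price = $4; break-even price = $61

AVC = 29 - 10Q + Q^2; minimized at Q = 5, giving min AVC = $4. That is the shutdown price.
ATC = 384/Q + 29 - 10Q + Q^2. Setting dATC/dQ = −384/Q^2 − 10 + 2Q = 0 gives Q = 8 (since 2·8^3 − 10·8^2 = 384).
min ATC = 384/8 + 29 − 10·8 + 8^2 = $61. That is the break-even price.
Between these two prices the firm operates at a loss; above $61 it earns a profit.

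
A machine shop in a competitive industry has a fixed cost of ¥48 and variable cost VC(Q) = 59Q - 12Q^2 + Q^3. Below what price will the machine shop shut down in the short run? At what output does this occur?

¥23 per unit, at Q = 6

The shutdown price is the minimum of AVC. VC = 59Q - 12Q^2 + Q^3, so AVC = 59 - 12Q + Q^2.
dAVC/dQ = -12 + 2Q = 0 gives Q = 6. min AVC = 59 - 12·6 + 6^2 = 23.
For P < ¥23 the firm produces nothing.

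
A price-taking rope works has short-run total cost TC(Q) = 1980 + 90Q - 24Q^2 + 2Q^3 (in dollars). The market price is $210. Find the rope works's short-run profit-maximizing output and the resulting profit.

AVC = 90 - 24Q + 2Q^2; min AVC = $18 at Q = 6. Since P = $210 ≥ min AVC, the firm produces.
MC = 90 - 48Q + 6Q^2. Setting P = MC and taking the root on the rising branch gives Q* = 10.
TR = 210·10 = 2100. TC = 1980 + 500 = 2480. Profit = 2100 − 2480 = -$380.
By producing, the firm covers all variable cost plus $1600 of fixed cost; shutting down would lose the full $1980.

Profit = -$380 at Q = 10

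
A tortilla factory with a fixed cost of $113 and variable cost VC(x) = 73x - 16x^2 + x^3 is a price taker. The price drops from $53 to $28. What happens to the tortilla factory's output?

AVC = 73 - 16x + x^2, minimized at x = 8 where min AVC = $9. MC = 73 - 32x + 3x^2.
At P = $53 ≥ min AVC, set P = MC on the rising branch: x = 10.
At P = $28 ≥ min AVC, set P = MC: x = 9. The firm stays open but cuts output.

Output falls from 10 to 9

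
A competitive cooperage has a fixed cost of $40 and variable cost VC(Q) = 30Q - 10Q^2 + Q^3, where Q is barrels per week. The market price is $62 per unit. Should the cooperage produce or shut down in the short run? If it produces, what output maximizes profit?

Strip out fixed cost: VC = 30Q - 10Q^2 + Q^3. Then AVC = 30 - 10Q + Q^2 and MC = 30 - 20Q + 3Q^2.
AVC hits its minimum where MC = AVC, at Q = 5, giving min AVC = 30 - 10·5 + 5^2 = $5.
Since P = $62 ≥ min AVC = $5, price covers variable cost and the firm should produce.
Set P = MC: 62 = 30 - 20Q + 3Q^2 → -32 - 20Q + 3Q^2 = 0. The roots are Q = -4/3 and Q = 8; the profit-maximizing output is on the rising part of MC, so Q* = 8.
Check: AVC at Q = 8 is $14 ≤ P, so revenue covers variable cost.
Profit = P·Q − TC = 62·8 − 152 = $344.

Produce at Q = 8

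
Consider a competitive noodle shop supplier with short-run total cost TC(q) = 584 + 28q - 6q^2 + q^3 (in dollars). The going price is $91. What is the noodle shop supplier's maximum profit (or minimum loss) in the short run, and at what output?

Profit = -$192 at q = 7

AVC = 28 - 6q + q^2 has its minimum $19 at q = 3; price $91 clears that bar, so the firm operates.
With MC = 28 - 12q + 3q^2, P = MC on the upward-sloping part at q* = 7.
TR = 91·7 = 637. TC = 584 + 245 = 829. Profit = 637 − 829 = -$192.
Shutting down would mean losing the fixed cost of $584, so operating at a loss of $192 is better by $392.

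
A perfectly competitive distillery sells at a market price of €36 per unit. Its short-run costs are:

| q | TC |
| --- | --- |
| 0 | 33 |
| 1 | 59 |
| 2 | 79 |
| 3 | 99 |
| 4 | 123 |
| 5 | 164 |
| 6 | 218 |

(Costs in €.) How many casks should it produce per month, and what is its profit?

q = 4; profit = €21

Compute π = P·q − TC at each output: q=0: -33; q=1: -23; q=2: -7; q=3: 9; q=4: 21; q=5: 16; q=6: -2.
Profit is maximized at q = 4. AVC there is 90/4 = €22.50 ≤ P, so producing beats shutting down (which would give -€33).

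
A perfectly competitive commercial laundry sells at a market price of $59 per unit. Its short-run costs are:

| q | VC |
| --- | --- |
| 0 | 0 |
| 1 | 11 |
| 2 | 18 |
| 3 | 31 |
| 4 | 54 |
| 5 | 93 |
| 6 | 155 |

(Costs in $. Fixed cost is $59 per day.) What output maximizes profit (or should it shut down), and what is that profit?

q = 5; profit = $143

Profit at each row (π = 59q − TC): q=0: -59; q=1: -11; q=2: 41; q=3: 87; q=4: 123; q=5: 143; q=6: 140.
Profit is maximized at q = 5. AVC there is 93/5 = $18.60 ≤ P, so producing beats shutting down (which would give -$59).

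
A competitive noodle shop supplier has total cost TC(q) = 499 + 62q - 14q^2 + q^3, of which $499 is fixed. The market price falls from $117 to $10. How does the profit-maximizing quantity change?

Output falls from 11 to 0 (the firm shuts down)

AVC = 62 - 14q + q^2, minimized at q = 7 where min AVC = $13. MC = 62 - 28q + 3q^2.
With P = $117 above the shutdown price, P = MC gives q = 11.
At P = $10 < min AVC = $13, price no longer covers variable cost at any output, so the firm shuts down: q = 0.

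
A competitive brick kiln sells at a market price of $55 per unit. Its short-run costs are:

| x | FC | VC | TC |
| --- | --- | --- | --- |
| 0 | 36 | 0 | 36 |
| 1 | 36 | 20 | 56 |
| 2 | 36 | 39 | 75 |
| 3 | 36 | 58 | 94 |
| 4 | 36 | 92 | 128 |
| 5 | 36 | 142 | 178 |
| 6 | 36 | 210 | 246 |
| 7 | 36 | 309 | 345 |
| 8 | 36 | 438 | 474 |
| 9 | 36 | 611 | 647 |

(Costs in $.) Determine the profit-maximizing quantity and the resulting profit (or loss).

x = 5; profit = $97

Tabulate TR − TC: x=0: -36; x=1: -1; x=2: 35; x=3: 71; x=4: 92; x=5: 97; x=6: 84; x=7: 40; x=8: -34; x=9: -152.
Profit is maximized at x = 5. AVC there is 142/5 = $28.40 ≤ P, so producing beats shutting down (which would give -$36).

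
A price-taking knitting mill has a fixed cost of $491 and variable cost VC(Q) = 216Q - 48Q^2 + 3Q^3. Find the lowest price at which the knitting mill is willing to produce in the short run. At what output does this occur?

$24 per unit, at Q = 8

The shutdown price is the minimum of AVC. VC = 216Q - 48Q^2 + 3Q^3, so AVC = 216 - 48Q + 3Q^2.
dAVC/dQ = -48 + 6Q = 0 gives Q = 8. min AVC = 216 - 48·8 + 3·8^2 = 24.
So the shutdown price is $24.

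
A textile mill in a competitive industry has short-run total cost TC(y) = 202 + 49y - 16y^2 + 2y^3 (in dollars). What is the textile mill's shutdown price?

$17 per unit

The shutdown price is the minimum of AVC. VC = 49y - 16y^2 + 2y^3, so AVC = 49 - 16y + 2y^2.
At the minimum of AVC, MC = AVC. MC = 49 - 32y + 6y^2; setting MC = AVC gives 4y^2 - 16y = 0, so y = 4. min AVC = 17.
The firm shuts down for any P below $17.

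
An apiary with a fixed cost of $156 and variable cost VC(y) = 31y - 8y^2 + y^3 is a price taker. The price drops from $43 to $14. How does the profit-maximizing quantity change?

AVC = 31 - 8y + y^2, minimized at y = 4 where min AVC = $15. MC = 31 - 16y + 3y^2.
With P = $43 above the shutdown price, P = MC gives y = 6.
At P = $14 < min AVC = $15, price no longer covers variable cost at any output, so the firm shuts down: y = 0.

Output falls from 6 to 0 (the firm shuts down)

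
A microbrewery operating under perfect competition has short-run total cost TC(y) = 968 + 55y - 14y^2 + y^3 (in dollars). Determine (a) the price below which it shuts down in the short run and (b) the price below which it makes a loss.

Shutdown price = $6; break-even price = $110

AVC = 55 - 14y + y^2; minimized at y = 7, giving min AVC = $6. That is the shutdown price.
ATC = 968/y + 55 - 14y + y^2. Setting dATC/dy = −968/y^2 − 14 + 2y = 0 gives y = 11 (since 2·11^3 − 14·11^2 = 968).
min ATC = 968/11 + 55 − 14·11 + 11^2 = $110. That is the break-even price.
For $6 ≤ P < $110 the firm produces at a loss; below $6 it shuts down.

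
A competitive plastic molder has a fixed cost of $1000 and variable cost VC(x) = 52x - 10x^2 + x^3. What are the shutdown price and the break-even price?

AVC = 52 - 10x + x^2; minimized at x = 5, giving min AVC = $27. That is the shutdown price.
ATC = 1000/x + 52 - 10x + x^2. Setting dATC/dx = −1000/x^2 − 10 + 2x = 0 gives x = 10 (since 2·10^3 − 10·10^2 = 1000).
min ATC = 1000/10 + 52 − 10·10 + 10^2 = $152. That is the break-even price.
For $27 ≤ P < $152 the firm produces at a loss; below $27 it shuts down.

Shutdown price = $27; break-even price = $152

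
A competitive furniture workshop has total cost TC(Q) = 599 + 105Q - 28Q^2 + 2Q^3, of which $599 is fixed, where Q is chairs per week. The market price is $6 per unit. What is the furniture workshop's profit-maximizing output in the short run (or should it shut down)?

Shut down

Variable cost is VC = 105Q - 28Q^2 + 2Q^3, so AVC = VC/Q = 105 - 28Q + 2Q^2 and MC = dTC/dQ = 105 - 56Q + 6Q^2.
AVC hits its minimum where MC = AVC, at Q = 7, giving min AVC = 105 - 28·7 + 2·7^2 = $7.
Since P = $6 < min AVC = $7, price fails to cover variable cost at any output.
The firm minimizes its loss by shutting down and losing only its fixed cost of $599.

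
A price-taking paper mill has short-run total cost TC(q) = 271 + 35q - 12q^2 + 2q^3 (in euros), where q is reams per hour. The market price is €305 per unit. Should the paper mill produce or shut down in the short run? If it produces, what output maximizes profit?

Variable cost is VC = 35q - 12q^2 + 2q^3, so AVC = VC/q = 35 - 12q + 2q^2 and MC = dTC/dq = 35 - 24q + 6q^2.
AVC hits its minimum where MC = AVC, at q = 3, giving min AVC = 35 - 12·3 + 2·3^2 = €17.
P = €305 exceeds min AVC = €17, so the firm stays open.
P = MC gives -270 - 24q + 6q^2 = 0, with roots -5 and 9. Take the larger (rising MC): q* = 9.
Check: AVC at q = 9 is €89 ≤ P, so revenue covers variable cost.
Profit = P·q − TC = 305·9 − 1072 = €1673.

Produce at q = 9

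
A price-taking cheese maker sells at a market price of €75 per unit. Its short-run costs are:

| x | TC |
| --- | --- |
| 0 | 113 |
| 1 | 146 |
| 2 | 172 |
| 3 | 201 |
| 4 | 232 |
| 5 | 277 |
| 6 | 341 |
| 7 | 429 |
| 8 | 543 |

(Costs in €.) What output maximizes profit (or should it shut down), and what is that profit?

x = 6; profit = €109

Profit at each row (π = 75x − TC): x=0: -113; x=1: -71; x=2: -22; x=3: 24; x=4: 68; x=5: 98; x=6: 109; x=7: 96; x=8: 57.
Profit is maximized at x = 6. AVC there is 228/6 = €38 ≤ P, so producing beats shutting down (which would give -€113).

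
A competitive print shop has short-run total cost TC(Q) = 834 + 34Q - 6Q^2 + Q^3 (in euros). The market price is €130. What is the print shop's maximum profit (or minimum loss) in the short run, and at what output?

AVC = 34 - 6Q + Q^2; min AVC = €25 at Q = 3. Since P = €130 ≥ min AVC, the firm produces.
With MC = 34 - 12Q + 3Q^2, P = MC on the upward-sloping part at Q* = 8.
TR = 130·8 = 1040. TC = 834 + 400 = 1234. Profit = 1040 − 1234 = -€194.
Shutting down would mean losing the fixed cost of €834, so operating at a loss of €194 is better by €640.

Profit = -€194 at Q = 8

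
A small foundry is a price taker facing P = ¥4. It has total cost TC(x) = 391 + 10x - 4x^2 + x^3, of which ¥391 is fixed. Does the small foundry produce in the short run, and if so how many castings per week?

From TC, MC = TC'(x) = 10 - 8x + 3x^2 and AVC = VC/x = 10 - 4x + x^2.
AVC hits its minimum where MC = AVC, at x = 2, giving min AVC = 10 - 4·2 + 2^2 = ¥6.
Since P = ¥4 < min AVC = ¥6, price fails to cover variable cost at any output.
Shutting down limits the loss to fixed cost, ¥391.

Shut down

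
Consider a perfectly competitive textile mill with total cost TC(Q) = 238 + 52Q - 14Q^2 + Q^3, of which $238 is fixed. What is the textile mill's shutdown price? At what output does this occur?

$3 per unit, at Q = 7

The firm shuts down when price falls below the minimum of average variable cost. AVC = VC/Q = 52 - 14Q + Q^2.
dAVC/dQ = -14 + 2Q = 0 gives Q = 7. min AVC = 52 - 14·7 + 7^2 = 3.
For P < $3 the firm produces nothing.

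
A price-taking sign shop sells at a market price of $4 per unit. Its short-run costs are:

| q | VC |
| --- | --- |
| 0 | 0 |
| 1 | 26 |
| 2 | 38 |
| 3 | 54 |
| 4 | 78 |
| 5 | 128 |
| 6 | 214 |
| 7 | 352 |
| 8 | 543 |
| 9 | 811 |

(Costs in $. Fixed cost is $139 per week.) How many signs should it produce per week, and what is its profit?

q = 0 (shut down); profit = -$139

Tabulate TR − TC: q=0: -139; q=1: -161; q=2: -169; q=3: -181; q=4: -201; q=5: -247; q=6: -329; q=7: -463; q=8: -650; q=9: -914.
Profit is highest at q = 0. Equivalently, the lowest AVC in the table is 54/3 ≈ $18 at q = 3, and P = $4 falls below it — price never covers variable cost, so the firm shuts down and loses only its fixed cost.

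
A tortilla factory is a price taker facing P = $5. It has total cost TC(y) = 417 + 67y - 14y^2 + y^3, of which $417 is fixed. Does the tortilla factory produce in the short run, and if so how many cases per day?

Variable cost is VC = 67y - 14y^2 + y^3, so AVC = VC/y = 67 - 14y + y^2 and MC = dTC/dy = 67 - 28y + 3y^2.
The AVC parabola has its vertex at y = 14/2 = 7, where AVC = 67 - 14·7 + 7^2 = $18.
With P < min AVC ($5 < $18), every unit sold adds to the loss.
Best response: produce nothing and absorb the $417 fixed cost.

Shut down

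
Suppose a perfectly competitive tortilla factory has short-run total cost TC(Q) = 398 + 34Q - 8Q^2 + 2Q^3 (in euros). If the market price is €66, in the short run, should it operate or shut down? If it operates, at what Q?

Produce at Q = 4

From TC, MC = TC'(Q) = 34 - 16Q + 6Q^2 and AVC = VC/Q = 34 - 8Q + 2Q^2.
The AVC parabola has its vertex at Q = 8/4 = 2, where AVC = 34 - 8·2 + 2·2^2 = €26.
Since P = €66 ≥ min AVC = €26, price covers variable cost and the firm should produce.
Solving P = MC: -32 - 16Q + 6Q^2 = 0 ⇒ Q = -4/3 or 4. On the upward-sloping branch, Q* = 4.
Check: AVC at Q = 4 is €34 ≤ P, so revenue covers variable cost.
Profit = P·Q − TC = 66·4 − 534 = -€270, a loss, but smaller than the €398 fixed cost the firm would lose by shutting down.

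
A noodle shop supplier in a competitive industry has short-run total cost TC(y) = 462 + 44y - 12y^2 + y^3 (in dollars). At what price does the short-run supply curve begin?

$8 per unit

The shutdown price is the minimum of AVC. VC = 44y - 12y^2 + y^3, so AVC = 44 - 12y + y^2.
At the minimum of AVC, MC = AVC. MC = 44 - 24y + 3y^2; setting MC = AVC gives 2y^2 - 12y = 0, so y = 6. min AVC = 8.
The firm shuts down for any P below $8.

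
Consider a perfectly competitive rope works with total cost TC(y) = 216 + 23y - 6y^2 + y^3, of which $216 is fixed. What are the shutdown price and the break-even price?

Shutdown price = $14; break-even price = $59

Shutdown price = min AVC. AVC = 23 - 6y + y^2, with vertex at y = 3 and minimum $14.
ATC = 216/y + 23 - 6y + y^2. Setting dATC/dy = −216/y^2 − 6 + 2y = 0 gives y = 6 (since 2·6^3 − 6·6^2 = 216).
min ATC = 216/6 + 23 − 6·6 + 6^2 = $59. That is the break-even price.
For $14 ≤ P < $59 the firm produces at a loss; below $14 it shuts down.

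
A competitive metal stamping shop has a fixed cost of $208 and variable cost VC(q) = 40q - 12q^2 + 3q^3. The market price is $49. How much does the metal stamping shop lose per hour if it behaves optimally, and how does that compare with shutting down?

Profit = -$154 at q = 3

AVC = 40 - 12q + 3q^2; min AVC = $28 at q = 2. Since P = $49 ≥ min AVC, the firm produces.
With MC = 40 - 24q + 9q^2, P = MC on the upward-sloping part at q* = 3.
TR = 49·3 = 147. TC = 208 + 93 = 301. Profit = 147 − 301 = -$154.
That loss of $154 beats the $208 the firm would lose by shutting down; producing recovers $54 of fixed cost.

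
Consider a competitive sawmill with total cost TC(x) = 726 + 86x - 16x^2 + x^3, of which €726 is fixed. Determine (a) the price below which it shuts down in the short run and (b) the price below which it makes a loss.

AVC = 86 - 16x + x^2; minimized at x = 8, giving min AVC = €22. That is the shutdown price.
ATC = 726/x + 86 - 16x + x^2. Setting dATC/dx = −726/x^2 − 16 + 2x = 0 gives x = 11 (since 2·11^3 − 16·11^2 = 726).
min ATC = 726/11 + 86 − 16·11 + 11^2 = €97. That is the break-even price.
Between these two prices the firm operates at a loss; above €97 it earns a profit.

Shutdown price = €22; break-even price = €97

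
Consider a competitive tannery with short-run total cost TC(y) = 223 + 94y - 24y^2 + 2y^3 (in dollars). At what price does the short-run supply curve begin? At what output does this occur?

The firm shuts down when price falls below the minimum of average variable cost. AVC = VC/y = 94 - 24y + 2y^2.
At the minimum of AVC, MC = AVC. MC = 94 - 48y + 6y^2; setting MC = AVC gives 4y^2 - 24y = 0, so y = 6. min AVC = 22.
For P < $22 the firm produces nothing.

$22 per unit, at y = 6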